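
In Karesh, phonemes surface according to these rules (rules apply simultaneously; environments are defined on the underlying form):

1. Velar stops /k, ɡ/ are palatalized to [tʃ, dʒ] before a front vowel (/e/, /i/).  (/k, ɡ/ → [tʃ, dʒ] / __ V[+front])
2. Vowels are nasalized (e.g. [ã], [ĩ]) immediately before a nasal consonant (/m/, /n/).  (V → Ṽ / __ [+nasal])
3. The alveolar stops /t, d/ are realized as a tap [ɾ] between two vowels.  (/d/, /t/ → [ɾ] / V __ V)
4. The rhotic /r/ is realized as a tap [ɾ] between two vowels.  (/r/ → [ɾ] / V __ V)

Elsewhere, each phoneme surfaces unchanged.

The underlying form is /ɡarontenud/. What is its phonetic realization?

/ɡ/ (word-initial) is in the target of rule 1 but the environment (before a front vowel) is not met → [ɡ].
/a/ — between /ɡ/ and /r/; rule 2 does not apply here → [a].
Rule 4 applies to /r/ (between /a/ and /o/: between two vowels) → [ɾ].
/o/ (between /r/ and /n/): before a nasal consonant, so rule 2 applies → [õ].
/n/ stays [n].
/t/ (between /n/ and /e/): rule 3 targets it, but not between two vowels → unchanged [t].
Rule 2 applies to /e/ (between /t/ and /n/: before a nasal consonant) → [ẽ].
/n/ (between /e/ and /u/) is unaffected → [n].
/u/ (between /n/ and /d/): rule 2 targets it, but not before a nasal consonant → unchanged [u].
/d/ — word-final; rule 3 does not apply here → [d].

[ɡaɾõntẽnud]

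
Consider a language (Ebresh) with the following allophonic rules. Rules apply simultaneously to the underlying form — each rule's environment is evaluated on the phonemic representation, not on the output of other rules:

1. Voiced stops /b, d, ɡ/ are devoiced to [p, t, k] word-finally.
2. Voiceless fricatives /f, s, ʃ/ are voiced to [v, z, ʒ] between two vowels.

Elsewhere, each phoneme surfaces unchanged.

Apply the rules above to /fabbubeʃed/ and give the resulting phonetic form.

/f/ (word-initial) fails the environment for rule 2, so it stays [f].
/a/ (between /f/ and /b/): no rule targets it → [a].
/b/ (between /a/ and /b/): rule 1 targets it, but not word-finally → unchanged [b].
/b/ — between /b/ and /u/; rule 1 does not apply here → [b].
/u/ (between /b/ and /b/): no rule targets it → [u].
/b/ (between /u/ and /e/): rule 1 targets it, but not word-finally → unchanged [b].
/e/ (between /b/ and /ʃ/): no rule targets it → [e].
Rule 2 applies to /ʃ/ (between /e/ and /e/: between two vowels) → [ʒ].
/e/ (between /ʃ/ and /d/): no rule targets it → [e].
/d/ — word-final, word-finally — surfaces as [t] (rule 1).

[fabbubeʒet]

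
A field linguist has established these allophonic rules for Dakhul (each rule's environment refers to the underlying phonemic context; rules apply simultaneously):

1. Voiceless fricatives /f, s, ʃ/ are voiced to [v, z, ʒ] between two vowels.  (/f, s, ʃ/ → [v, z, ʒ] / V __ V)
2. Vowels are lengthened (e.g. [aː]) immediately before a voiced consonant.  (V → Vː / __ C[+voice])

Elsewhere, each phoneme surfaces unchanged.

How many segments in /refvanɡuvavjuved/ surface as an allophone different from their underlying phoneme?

5

Segments that undergo a rule: /a/ → [aː] (rule 2); /u/ → [uː] (rule 2); /a/ → [aː] (rule 2); /u/ → [uː] (rule 2); /e/ → [eː] (rule 2).
All other segments surface unchanged.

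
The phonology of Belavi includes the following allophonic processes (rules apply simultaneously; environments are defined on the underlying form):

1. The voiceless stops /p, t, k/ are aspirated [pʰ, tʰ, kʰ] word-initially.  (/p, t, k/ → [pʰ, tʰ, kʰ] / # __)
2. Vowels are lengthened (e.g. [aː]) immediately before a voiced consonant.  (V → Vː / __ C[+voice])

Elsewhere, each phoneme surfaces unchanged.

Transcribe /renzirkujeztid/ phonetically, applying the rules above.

/e/ meets the environment for rule 2 (before a voiced consonant) → [eː].
/i/ — between /z/ and /r/, before a voiced consonant — surfaces as [iː] (rule 2).
/k/ (between /r/ and /u/): rule 1 targets it, but not word-initially → unchanged [k].
/u/ (between /k/ and /j/) occurs before a voiced consonant → [uː] by rule 2.
/e/ (between /j/ and /z/): before a voiced consonant, so rule 2 applies → [eː].
/t/ (between /z/ and /i/) fails the environment for rule 1, so it stays [t].
Rule 2 applies to /i/ (between /t/ and /d/: before a voiced consonant) → [iː].

[reːnziːrkuːjeːztiːd]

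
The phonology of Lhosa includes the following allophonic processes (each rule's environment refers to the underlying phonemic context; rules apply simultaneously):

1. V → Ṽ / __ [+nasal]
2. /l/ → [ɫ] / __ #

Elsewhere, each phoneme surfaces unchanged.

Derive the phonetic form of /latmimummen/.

[latmĩmũmmẽn]

/l/ (word-initial): rule 2 targets it, but not word-finally → unchanged [l].
/a/ (between /l/ and /t/) fails the environment for rule 1, so it stays [a].
/t/ (between /a/ and /m/) is unaffected → [t].
/m/ stays [m].
/i/ meets the environment for rule 1 (before a nasal consonant) → [ĩ].
/m/ (between /i/ and /u/): no rule targets it → [m].
/u/ (between /m/ and /m/) occurs before a nasal consonant → [ũ] by rule 1.
/m/ (between /u/ and /m/) is unaffected → [m].
/m/ (between /m/ and /e/) is unaffected → [m].
/e/ (between /m/ and /n/) occurs before a nasal consonant → [ẽ] by rule 1.
/n/ (word-final) is unaffected → [n].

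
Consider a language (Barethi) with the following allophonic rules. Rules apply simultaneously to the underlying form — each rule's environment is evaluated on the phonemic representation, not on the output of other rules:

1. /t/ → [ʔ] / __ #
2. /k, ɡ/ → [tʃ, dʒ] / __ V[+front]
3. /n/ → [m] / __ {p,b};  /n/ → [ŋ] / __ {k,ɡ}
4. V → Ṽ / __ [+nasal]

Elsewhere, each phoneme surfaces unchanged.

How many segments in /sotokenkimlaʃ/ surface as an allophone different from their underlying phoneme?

Segments that undergo a rule: /k/ → [tʃ] (rule 2); /e/ → [ẽ] (rule 4); /n/ → [ŋ] (rule 3); /k/ → [tʃ] (rule 2); /i/ → [ĩ] (rule 4).
All other segments surface unchanged.

5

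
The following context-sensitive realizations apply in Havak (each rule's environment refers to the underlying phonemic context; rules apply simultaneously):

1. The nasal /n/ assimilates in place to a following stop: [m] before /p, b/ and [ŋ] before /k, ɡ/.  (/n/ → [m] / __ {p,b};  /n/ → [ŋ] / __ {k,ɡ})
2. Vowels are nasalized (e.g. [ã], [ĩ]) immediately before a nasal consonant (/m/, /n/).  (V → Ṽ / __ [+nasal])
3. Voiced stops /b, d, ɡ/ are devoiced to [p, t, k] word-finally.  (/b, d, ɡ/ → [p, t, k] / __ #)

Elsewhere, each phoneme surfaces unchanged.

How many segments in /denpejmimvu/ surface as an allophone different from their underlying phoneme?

3

Segments that undergo a rule: /e/ → [ẽ] (rule 2); /n/ → [m] (rule 1); /i/ → [ĩ] (rule 2).
All other segments surface unchanged.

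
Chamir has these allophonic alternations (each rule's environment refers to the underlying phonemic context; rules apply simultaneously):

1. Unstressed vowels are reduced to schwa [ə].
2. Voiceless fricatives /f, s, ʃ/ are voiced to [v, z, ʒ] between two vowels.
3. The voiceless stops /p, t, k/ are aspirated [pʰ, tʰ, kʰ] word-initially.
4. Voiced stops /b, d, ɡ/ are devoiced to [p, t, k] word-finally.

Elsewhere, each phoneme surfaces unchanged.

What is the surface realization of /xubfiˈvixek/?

[xəbfəˈvixək]

/x/ stays [x].
/u/ meets the environment for rule 1 (in an unstressed syllable) → [ə].
/b/ (between /u/ and /f/): rule 4 targets it, but not word-finally → unchanged [b].
/f/ (between /b/ and /i/) is in the target of rule 2 but the environment (between two vowels) is not met → [f].
/i/ (between /f/ and /v/) occurs in an unstressed syllable → [ə] by rule 1.
/v/ (between /i/ and /i/): no rule targets it → [v].
/i/ (between /v/ and /x/) fails the environment for rule 1, so it stays [i].
/x/ (between /i/ and /e/): no rule targets it → [x].
/e/ — between /x/ and /k/, in an unstressed syllable — surfaces as [ə] (rule 1).
/k/ — word-final; rule 3 does not apply here → [k].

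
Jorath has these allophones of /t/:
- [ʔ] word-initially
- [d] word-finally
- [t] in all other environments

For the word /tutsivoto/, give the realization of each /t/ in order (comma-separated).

[ʔ], [t], [t]

Occurrence 1 (position 1): word-initially → [ʔ].
Occurrence 2 (position 3): no conditioning environment matches → elsewhere allophone [t].
Occurrence 3 (position 8): no conditioning environment matches → elsewhere allophone [t].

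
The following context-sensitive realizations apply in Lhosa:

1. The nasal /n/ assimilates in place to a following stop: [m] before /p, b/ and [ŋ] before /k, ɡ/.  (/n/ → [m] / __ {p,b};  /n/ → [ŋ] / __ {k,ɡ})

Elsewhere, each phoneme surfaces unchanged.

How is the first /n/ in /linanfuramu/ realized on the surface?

/n/ (between /i/ and /a/): rule 1 targets it, but not before a labial or velar stop → unchanged [n].

[n]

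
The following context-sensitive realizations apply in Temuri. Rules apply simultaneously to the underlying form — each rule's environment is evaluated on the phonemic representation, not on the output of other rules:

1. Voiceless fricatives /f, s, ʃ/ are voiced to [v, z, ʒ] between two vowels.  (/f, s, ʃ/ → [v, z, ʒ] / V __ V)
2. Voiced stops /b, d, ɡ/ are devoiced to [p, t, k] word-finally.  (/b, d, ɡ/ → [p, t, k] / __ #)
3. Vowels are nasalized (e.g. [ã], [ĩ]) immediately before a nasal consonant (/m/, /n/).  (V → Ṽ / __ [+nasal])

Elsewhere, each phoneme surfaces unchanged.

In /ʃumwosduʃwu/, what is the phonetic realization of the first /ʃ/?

[ʃ]

/ʃ/ — word-initial; rule 1 does not apply here → [ʃ].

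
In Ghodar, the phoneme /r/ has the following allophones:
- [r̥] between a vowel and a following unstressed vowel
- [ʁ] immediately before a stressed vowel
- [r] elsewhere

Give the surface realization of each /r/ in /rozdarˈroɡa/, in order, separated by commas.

[r], [r], [ʁ]

Occurrence 1 (position 1): no conditioning environment matches → elsewhere allophone [r].
Occurrence 2 (position 6): no conditioning environment matches → elsewhere allophone [r].
Occurrence 3 (position 7): immediately before a stressed vowel → [ʁ].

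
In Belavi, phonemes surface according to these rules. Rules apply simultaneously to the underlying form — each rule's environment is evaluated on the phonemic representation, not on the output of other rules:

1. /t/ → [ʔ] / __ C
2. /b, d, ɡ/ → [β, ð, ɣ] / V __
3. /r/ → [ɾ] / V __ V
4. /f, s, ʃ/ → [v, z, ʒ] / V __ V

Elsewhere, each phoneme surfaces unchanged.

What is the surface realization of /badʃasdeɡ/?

/b/ (word-initial): rule 2 targets it, but not immediately after a vowel → unchanged [b].
/a/ stays [a].
/d/ — between /a/ and /ʃ/, immediately after a vowel — surfaces as [ð] (rule 2).
/ʃ/ — between /d/ and /a/; rule 4 does not apply here → [ʃ].
/a/ — not in any rule's target class → [a].
/s/ (between /a/ and /d/): rule 4 targets it, but not between two vowels → unchanged [s].
/d/ — between /s/ and /e/; rule 2 does not apply here → [d].
/e/ (between /d/ and /ɡ/): no rule targets it → [e].
/ɡ/ (word-final) occurs immediately after a vowel → [ɣ] by rule 2.

[baðʃasdeɣ]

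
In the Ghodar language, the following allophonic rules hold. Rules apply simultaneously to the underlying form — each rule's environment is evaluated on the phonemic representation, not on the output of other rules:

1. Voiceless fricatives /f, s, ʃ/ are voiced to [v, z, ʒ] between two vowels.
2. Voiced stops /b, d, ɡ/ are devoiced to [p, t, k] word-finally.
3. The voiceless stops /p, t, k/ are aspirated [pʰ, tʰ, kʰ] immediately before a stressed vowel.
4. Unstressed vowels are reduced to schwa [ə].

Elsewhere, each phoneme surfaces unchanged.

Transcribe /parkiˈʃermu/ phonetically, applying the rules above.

/p/ (word-initial) is in the target of rule 3 but the environment (immediately before a stressed vowel) is not met → [p].
/a/ (between /p/ and /r/) occurs in an unstressed syllable → [ə] by rule 4.
/k/ (between /r/ and /i/): rule 3 targets it, but not immediately before a stressed vowel → unchanged [k].
/i/ meets the environment for rule 4 (in an unstressed syllable) → [ə].
Rule 1 applies to /ʃ/ (between /i/ and /e/: between two vowels) → [ʒ].
/e/ (between /ʃ/ and /r/) is in the target of rule 4 but the environment (in an unstressed syllable) is not met → [e].
/u/ (word-final): in an unstressed syllable, so rule 4 applies → [ə].

[pərkəˈʒermə]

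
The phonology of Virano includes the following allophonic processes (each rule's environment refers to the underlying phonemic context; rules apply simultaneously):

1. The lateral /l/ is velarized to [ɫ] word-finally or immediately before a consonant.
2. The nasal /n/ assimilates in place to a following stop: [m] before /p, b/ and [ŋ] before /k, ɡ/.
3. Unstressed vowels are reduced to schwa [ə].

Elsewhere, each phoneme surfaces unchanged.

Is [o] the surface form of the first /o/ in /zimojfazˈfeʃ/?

No

/o/ (between /m/ and /j/) occurs in an unstressed syllable → [ə] by rule 3.
The actual realization is [ə], not [o].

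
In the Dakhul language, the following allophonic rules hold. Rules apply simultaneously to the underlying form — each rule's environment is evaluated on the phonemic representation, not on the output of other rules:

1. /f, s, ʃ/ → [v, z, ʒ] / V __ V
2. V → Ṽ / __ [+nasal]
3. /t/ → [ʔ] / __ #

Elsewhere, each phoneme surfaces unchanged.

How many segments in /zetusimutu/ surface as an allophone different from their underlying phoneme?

Segments that undergo a rule: /s/ → [z] (rule 1); /i/ → [ĩ] (rule 2).
All other segments surface unchanged.

2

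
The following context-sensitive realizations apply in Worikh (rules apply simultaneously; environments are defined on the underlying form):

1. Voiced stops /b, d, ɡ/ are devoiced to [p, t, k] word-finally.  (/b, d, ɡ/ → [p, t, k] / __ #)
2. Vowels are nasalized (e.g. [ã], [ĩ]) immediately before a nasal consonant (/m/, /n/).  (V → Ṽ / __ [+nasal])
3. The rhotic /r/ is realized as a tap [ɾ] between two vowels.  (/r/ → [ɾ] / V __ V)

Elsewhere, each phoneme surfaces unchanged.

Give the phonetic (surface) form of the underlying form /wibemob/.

[wibẽmop]

/w/ — not in any rule's target class → [w].
/i/ (between /w/ and /b/) is in the target of rule 2 but the environment (before a nasal consonant) is not met → [i].
/b/ — between /i/ and /e/; rule 1 does not apply here → [b].
/e/ meets the environment for rule 2 (before a nasal consonant) → [ẽ].
/m/ (between /e/ and /o/) is unaffected → [m].
/o/ (between /m/ and /b/) is in the target of rule 2 but the environment (before a nasal consonant) is not met → [o].
/b/ (word-final) occurs word-finally → [p] by rule 1.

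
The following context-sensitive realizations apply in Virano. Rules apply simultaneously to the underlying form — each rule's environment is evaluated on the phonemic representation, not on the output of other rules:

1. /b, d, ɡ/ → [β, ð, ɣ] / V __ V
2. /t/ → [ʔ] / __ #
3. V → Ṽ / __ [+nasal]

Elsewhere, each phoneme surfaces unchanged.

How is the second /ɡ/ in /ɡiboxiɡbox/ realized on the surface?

[ɡ]

/ɡ/ (between /i/ and /b/) fails the environment for rule 1, so it stays [ɡ].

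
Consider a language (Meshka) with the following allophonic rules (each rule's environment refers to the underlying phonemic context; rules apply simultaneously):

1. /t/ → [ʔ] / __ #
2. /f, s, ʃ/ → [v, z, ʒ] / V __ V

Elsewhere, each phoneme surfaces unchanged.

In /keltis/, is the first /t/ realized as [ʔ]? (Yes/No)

/t/ — between /l/ and /i/; rule 1 does not apply here → [t].
The actual realization is [t], not [ʔ].

No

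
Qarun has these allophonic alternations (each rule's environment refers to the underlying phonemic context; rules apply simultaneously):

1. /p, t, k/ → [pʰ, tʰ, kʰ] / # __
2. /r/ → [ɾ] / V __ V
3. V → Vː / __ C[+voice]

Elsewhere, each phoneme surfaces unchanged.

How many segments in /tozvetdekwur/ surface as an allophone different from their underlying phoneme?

Segments that undergo a rule: /t/ → [tʰ] (rule 1); /o/ → [oː] (rule 3); /u/ → [uː] (rule 3).
All other segments surface unchanged.

3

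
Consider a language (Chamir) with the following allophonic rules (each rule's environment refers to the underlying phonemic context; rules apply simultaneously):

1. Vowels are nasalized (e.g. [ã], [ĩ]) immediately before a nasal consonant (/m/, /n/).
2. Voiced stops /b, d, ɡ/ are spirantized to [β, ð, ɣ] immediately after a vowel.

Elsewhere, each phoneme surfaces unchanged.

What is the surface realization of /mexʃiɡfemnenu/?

[mexʃiɣfẽmnẽnu]

/m/ stays [m].
/e/ (between /m/ and /x/) is in the target of rule 1 but the environment (before a nasal consonant) is not met → [e].
/x/ stays [x].
/ʃ/ stays [ʃ].
/i/ (between /ʃ/ and /ɡ/) fails the environment for rule 1, so it stays [i].
/ɡ/ (between /i/ and /f/) occurs immediately after a vowel → [ɣ] by rule 2.
/f/ stays [f].
Rule 1 applies to /e/ (between /f/ and /m/: before a nasal consonant) → [ẽ].
/m/ stays [m].
/n/ stays [n].
/e/ meets the environment for rule 1 (before a nasal consonant) → [ẽ].
/n/ — not in any rule's target class → [n].
/u/ (word-final) fails the environment for rule 1, so it stays [u].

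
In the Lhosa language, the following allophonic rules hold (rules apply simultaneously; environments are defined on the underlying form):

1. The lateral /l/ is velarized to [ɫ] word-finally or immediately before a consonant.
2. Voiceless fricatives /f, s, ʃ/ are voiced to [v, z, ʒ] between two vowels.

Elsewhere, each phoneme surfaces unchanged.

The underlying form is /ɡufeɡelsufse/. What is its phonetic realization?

[ɡuveɡeɫsufse]

Rule 2 applies to /f/ (between /u/ and /e/: between two vowels) → [v].
/l/ (between /e/ and /s/): word-finally or immediately before a consonant, so rule 1 applies → [ɫ].
/s/ (between /l/ and /u/) fails the environment for rule 2, so it stays [s].
/f/ (between /u/ and /s/) fails the environment for rule 2, so it stays [f].
/s/ (between /f/ and /e/) fails the environment for rule 2, so it stays [s].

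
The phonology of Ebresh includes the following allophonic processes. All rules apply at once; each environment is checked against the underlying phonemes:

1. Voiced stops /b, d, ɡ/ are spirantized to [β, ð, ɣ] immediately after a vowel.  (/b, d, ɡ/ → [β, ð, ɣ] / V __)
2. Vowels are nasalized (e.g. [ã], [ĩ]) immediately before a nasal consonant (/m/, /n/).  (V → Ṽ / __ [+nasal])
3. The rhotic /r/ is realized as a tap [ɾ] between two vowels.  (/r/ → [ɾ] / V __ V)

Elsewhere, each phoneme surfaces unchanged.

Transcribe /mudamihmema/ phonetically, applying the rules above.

[muðãmihmẽma]

/m/ (word-initial) is unaffected → [m].
/u/ (between /m/ and /d/): rule 2 targets it, but not before a nasal consonant → unchanged [u].
Rule 1 applies to /d/ (between /u/ and /a/: immediately after a vowel) → [ð].
Rule 2 applies to /a/ (between /d/ and /m/: before a nasal consonant) → [ã].
/m/ stays [m].
/i/ (between /m/ and /h/): rule 2 targets it, but not before a nasal consonant → unchanged [i].
/h/ (between /i/ and /m/) is unaffected → [h].
/m/ (between /h/ and /e/): no rule targets it → [m].
/e/ (between /m/ and /m/): before a nasal consonant, so rule 2 applies → [ẽ].
/m/ — not in any rule's target class → [m].
/a/ (word-final) fails the environment for rule 2, so it stays [a].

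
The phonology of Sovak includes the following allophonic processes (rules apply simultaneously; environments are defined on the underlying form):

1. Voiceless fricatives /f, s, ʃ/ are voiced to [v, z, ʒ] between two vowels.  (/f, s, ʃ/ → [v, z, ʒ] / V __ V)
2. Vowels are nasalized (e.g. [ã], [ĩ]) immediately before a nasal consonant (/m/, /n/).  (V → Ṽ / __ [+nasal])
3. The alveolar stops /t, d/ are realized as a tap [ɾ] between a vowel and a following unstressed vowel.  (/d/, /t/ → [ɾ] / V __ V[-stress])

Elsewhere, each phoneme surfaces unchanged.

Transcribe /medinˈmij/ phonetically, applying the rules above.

/m/ (word-initial): no rule targets it → [m].
/e/ (between /m/ and /d/) fails the environment for rule 2, so it stays [e].
/d/ — between /e/ and /i/, between a vowel and a following unstressed vowel — surfaces as [ɾ] (rule 3).
/i/ (between /d/ and /n/): before a nasal consonant, so rule 2 applies → [ĩ].
/n/ (between /i/ and /m/) is unaffected → [n].
/m/ (between /n/ and /i/): no rule targets it → [m].
/i/ (between /m/ and /j/) fails the environment for rule 2, so it stays [i].
/j/ (word-final): no rule targets it → [j].

[meɾĩnˈmij]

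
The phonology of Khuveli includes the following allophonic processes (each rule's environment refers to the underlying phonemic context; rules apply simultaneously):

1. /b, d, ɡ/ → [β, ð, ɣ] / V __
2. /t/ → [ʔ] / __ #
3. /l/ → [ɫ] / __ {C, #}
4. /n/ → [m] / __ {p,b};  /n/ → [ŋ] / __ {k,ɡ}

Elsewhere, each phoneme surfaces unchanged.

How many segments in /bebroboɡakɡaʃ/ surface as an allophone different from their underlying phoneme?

3

Segments that undergo a rule: /b/ → [β] (rule 1); /b/ → [β] (rule 1); /ɡ/ → [ɣ] (rule 1).
All other segments surface unchanged.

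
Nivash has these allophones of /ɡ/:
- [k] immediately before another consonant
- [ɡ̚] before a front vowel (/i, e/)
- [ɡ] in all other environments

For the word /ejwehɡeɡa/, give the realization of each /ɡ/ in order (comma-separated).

Occurrence 1 (position 6): before a front vowel (/i, e/) → [ɡ̚].
Occurrence 2 (position 8): no conditioning environment matches → elsewhere allophone [ɡ].

[ɡ̚], [ɡ]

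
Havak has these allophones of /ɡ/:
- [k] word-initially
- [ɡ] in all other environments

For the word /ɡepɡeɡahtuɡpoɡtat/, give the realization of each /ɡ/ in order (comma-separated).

[k], [ɡ], [ɡ], [ɡ], [ɡ]

Occurrence 1 (position 1): word-initially → [k].
Occurrence 2 (position 4): no conditioning environment matches → elsewhere allophone [ɡ].
Occurrence 3 (position 6): no conditioning environment matches → elsewhere allophone [ɡ].
Occurrence 4 (position 11): no conditioning environment matches → elsewhere allophone [ɡ].
Occurrence 5 (position 14): no conditioning environment matches → elsewhere allophone [ɡ].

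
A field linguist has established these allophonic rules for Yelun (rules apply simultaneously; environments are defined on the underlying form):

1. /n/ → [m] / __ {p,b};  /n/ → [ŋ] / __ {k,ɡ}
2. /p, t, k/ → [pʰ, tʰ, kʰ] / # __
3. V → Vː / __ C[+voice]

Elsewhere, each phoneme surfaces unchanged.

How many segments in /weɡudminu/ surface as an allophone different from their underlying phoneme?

Segments that undergo a rule: /e/ → [eː] (rule 3); /u/ → [uː] (rule 3); /i/ → [iː] (rule 3).
All other segments surface unchanged.

3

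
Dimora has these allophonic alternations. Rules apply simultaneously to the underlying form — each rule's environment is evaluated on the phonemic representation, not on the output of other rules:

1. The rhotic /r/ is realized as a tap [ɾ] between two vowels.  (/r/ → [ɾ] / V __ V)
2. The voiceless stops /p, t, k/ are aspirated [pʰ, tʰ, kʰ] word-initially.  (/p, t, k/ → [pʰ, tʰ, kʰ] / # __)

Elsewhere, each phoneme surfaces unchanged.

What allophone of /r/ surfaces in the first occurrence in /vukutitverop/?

/r/ (between /e/ and /o/): between two vowels, so rule 1 applies → [ɾ].

[ɾ]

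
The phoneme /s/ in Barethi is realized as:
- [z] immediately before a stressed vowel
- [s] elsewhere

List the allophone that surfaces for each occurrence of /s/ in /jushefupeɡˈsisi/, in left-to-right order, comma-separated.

[s], [z], [s]

Occurrence 1 (position 3): no conditioning environment matches → elsewhere allophone [s].
Occurrence 2 (position 11): immediately before a stressed vowel → [z].
Occurrence 3 (position 13): no conditioning environment matches → elsewhere allophone [s].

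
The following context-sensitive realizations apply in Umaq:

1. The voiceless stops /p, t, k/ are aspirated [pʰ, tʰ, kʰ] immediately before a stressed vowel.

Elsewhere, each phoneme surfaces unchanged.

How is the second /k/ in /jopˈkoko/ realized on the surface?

[k]

/k/ (between /o/ and /o/) fails the environment for rule 1, so it stays [k].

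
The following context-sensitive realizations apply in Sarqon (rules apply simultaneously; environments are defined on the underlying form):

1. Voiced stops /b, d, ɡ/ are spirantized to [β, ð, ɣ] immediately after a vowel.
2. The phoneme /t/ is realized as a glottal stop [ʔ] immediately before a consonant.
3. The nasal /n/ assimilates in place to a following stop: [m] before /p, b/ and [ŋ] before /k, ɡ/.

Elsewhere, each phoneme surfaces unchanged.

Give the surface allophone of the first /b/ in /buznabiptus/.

[b]

/b/ (word-initial) is in the target of rule 1 but the environment (immediately after a vowel) is not met → [b].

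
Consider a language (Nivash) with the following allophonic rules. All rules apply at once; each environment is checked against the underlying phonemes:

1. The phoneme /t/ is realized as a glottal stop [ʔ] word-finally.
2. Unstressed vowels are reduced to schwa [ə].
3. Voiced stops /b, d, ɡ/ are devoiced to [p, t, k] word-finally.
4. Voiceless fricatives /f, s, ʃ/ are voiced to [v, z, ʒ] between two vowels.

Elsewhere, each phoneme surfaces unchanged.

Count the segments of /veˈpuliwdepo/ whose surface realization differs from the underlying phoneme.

4

Segments that undergo a rule: /e/ → [ə] (rule 2); /i/ → [ə] (rule 2); /e/ → [ə] (rule 2); /o/ → [ə] (rule 2).
All other segments surface unchanged.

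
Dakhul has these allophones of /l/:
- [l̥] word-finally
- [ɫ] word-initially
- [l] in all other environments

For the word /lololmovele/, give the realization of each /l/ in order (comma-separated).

Occurrence 1 (position 1): word-initially → [ɫ].
Occurrence 2 (position 3): no conditioning environment matches → elsewhere allophone [l].
Occurrence 3 (position 5): no conditioning environment matches → elsewhere allophone [l].
Occurrence 4 (position 10): no conditioning environment matches → elsewhere allophone [l].

[ɫ], [l], [l], [l]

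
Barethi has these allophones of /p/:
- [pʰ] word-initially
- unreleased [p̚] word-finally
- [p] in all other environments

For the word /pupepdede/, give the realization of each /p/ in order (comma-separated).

Occurrence 1 (position 1): word-initially → [pʰ].
Occurrence 2 (position 3): no conditioning environment matches → elsewhere allophone [p].
Occurrence 3 (position 5): no conditioning environment matches → elsewhere allophone [p].

[pʰ], [p], [p]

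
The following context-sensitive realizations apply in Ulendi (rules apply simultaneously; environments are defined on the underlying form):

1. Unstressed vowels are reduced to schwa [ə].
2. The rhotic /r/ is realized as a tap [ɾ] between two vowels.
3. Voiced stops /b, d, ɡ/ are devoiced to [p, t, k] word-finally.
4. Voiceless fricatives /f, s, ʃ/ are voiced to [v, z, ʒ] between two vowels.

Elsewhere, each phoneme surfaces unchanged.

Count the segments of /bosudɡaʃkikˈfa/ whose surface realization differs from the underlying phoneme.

Segments that undergo a rule: /o/ → [ə] (rule 1); /s/ → [z] (rule 4); /u/ → [ə] (rule 1); /a/ → [ə] (rule 1); /i/ → [ə] (rule 1).
All other segments surface unchanged.

5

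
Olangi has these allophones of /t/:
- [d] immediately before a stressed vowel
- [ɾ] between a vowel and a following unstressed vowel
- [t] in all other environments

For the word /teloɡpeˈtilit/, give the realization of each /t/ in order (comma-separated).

Occurrence 1 (position 1): no conditioning environment matches → elsewhere allophone [t].
Occurrence 2 (position 8): immediately before a stressed vowel → [d].
Occurrence 3 (position 12): no conditioning environment matches → elsewhere allophone [t].

[t], [d], [t]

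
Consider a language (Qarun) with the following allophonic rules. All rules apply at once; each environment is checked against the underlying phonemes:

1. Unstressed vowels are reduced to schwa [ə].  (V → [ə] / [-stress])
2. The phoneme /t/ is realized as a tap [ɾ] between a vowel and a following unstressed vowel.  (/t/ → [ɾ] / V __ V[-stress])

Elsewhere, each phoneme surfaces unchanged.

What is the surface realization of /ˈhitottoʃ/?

/i/ (between /h/ and /t/): rule 1 targets it, but not in an unstressed syllable → unchanged [i].
/t/ meets the environment for rule 2 (between a vowel and a following unstressed vowel) → [ɾ].
/o/ meets the environment for rule 1 (in an unstressed syllable) → [ə].
/t/ (between /o/ and /t/): rule 2 targets it, but not between a vowel and a following unstressed vowel → unchanged [t].
/t/ (between /t/ and /o/): rule 2 targets it, but not between a vowel and a following unstressed vowel → unchanged [t].
/o/ (between /t/ and /ʃ/) occurs in an unstressed syllable → [ə] by rule 1.

[ˈhiɾəttəʃ]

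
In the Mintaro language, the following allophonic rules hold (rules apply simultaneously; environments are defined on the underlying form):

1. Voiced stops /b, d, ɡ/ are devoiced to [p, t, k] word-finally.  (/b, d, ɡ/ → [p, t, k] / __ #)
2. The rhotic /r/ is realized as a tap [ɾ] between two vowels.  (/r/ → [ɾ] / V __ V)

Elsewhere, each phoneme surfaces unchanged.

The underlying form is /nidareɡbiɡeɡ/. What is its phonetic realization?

/n/ (word-initial): no rule targets it → [n].
/i/ stays [i].
/d/ (between /i/ and /a/): rule 1 targets it, but not word-finally → unchanged [d].
/a/ (between /d/ and /r/): no rule targets it → [a].
/r/ meets the environment for rule 2 (between two vowels) → [ɾ].
/e/ — not in any rule's target class → [e].
/ɡ/ (between /e/ and /b/) is in the target of rule 1 but the environment (word-finally) is not met → [ɡ].
/b/ (between /ɡ/ and /i/) fails the environment for rule 1, so it stays [b].
/i/ (between /b/ and /ɡ/) is unaffected → [i].
/ɡ/ (between /i/ and /e/): rule 1 targets it, but not word-finally → unchanged [ɡ].
/e/ (between /ɡ/ and /ɡ/): no rule targets it → [e].
/ɡ/ (word-final) occurs word-finally → [k] by rule 1.

[nidaɾeɡbiɡek]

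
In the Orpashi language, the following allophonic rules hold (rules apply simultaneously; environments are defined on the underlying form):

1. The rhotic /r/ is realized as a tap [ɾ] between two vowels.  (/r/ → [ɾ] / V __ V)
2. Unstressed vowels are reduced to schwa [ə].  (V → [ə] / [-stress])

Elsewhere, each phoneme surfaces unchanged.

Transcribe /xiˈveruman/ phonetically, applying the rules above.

/x/ — not in any rule's target class → [x].
/i/ meets the environment for rule 2 (in an unstressed syllable) → [ə].
/v/ — not in any rule's target class → [v].
/e/ (between /v/ and /r/) fails the environment for rule 2, so it stays [e].
/r/ (between /e/ and /u/) occurs between two vowels → [ɾ] by rule 1.
/u/ meets the environment for rule 2 (in an unstressed syllable) → [ə].
/m/ (between /u/ and /a/) is unaffected → [m].
/a/ meets the environment for rule 2 (in an unstressed syllable) → [ə].
/n/ stays [n].

[xəˈveɾəmən]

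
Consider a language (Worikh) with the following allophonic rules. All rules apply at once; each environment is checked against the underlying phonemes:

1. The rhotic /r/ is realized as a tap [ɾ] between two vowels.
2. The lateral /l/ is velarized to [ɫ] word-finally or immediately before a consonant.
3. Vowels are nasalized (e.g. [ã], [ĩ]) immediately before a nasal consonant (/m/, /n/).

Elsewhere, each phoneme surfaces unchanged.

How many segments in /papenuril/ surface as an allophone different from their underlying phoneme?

3

Segments that undergo a rule: /e/ → [ẽ] (rule 3); /r/ → [ɾ] (rule 1); /l/ → [ɫ] (rule 2).
All other segments surface unchanged.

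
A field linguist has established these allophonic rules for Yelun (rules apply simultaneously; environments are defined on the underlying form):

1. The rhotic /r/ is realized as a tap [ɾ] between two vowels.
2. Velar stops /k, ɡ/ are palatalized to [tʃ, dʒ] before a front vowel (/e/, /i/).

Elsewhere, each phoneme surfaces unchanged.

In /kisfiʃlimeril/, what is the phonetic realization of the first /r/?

[ɾ]

/r/ (between /e/ and /i/) occurs between two vowels → [ɾ] by rule 1.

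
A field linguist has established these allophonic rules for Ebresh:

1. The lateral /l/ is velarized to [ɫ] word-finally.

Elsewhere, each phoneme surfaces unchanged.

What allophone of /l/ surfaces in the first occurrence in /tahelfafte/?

/l/ — between /e/ and /f/; rule 1 does not apply here → [l].

[l]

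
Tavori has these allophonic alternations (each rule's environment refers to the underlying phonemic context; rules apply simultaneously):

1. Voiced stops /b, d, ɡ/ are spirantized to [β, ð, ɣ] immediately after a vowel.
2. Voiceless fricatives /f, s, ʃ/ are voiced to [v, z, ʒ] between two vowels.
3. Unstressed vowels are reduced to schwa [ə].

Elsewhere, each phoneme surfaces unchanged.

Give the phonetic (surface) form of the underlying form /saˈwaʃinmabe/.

[səˈwaʒənməβə]

/s/ (word-initial) is in the target of rule 2 but the environment (between two vowels) is not met → [s].
/a/ meets the environment for rule 3 (in an unstressed syllable) → [ə].
/w/ — not in any rule's target class → [w].
/a/ — between /w/ and /ʃ/; rule 3 does not apply here → [a].
/ʃ/ (between /a/ and /i/) occurs between two vowels → [ʒ] by rule 2.
Rule 3 applies to /i/ (between /ʃ/ and /n/: in an unstressed syllable) → [ə].
/n/ stays [n].
/m/ stays [m].
Rule 3 applies to /a/ (between /m/ and /b/: in an unstressed syllable) → [ə].
/b/ (between /a/ and /e/) occurs immediately after a vowel → [β] by rule 1.
Rule 3 applies to /e/ (word-final: in an unstressed syllable) → [ə].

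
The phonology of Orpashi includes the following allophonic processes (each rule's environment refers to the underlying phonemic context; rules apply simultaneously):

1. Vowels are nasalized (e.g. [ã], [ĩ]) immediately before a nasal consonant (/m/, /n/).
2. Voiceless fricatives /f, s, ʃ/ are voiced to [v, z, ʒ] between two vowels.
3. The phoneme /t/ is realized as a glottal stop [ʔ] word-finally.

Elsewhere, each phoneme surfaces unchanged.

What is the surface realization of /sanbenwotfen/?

[sãnbẽnwotfẽn]

/s/ (word-initial) fails the environment for rule 2, so it stays [s].
/a/ (between /s/ and /n/) occurs before a nasal consonant → [ã] by rule 1.
/e/ (between /b/ and /n/): before a nasal consonant, so rule 1 applies → [ẽ].
/o/ (between /w/ and /t/) is in the target of rule 1 but the environment (before a nasal consonant) is not met → [o].
/t/ (between /o/ and /f/) is in the target of rule 3 but the environment (word-finally) is not met → [t].
/f/ (between /t/ and /e/) fails the environment for rule 2, so it stays [f].
/e/ (between /f/ and /n/) occurs before a nasal consonant → [ẽ] by rule 1.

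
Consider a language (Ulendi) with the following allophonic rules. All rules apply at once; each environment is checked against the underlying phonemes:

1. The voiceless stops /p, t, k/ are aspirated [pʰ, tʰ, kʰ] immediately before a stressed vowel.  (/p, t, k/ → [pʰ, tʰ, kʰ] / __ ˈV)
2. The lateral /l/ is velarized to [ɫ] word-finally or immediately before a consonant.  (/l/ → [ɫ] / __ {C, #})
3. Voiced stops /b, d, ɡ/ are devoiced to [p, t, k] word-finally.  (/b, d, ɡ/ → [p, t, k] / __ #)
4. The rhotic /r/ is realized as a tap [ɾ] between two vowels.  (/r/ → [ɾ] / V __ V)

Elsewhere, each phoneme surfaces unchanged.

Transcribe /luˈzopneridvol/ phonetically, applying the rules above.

/l/ — word-initial; rule 2 does not apply here → [l].
/u/ (between /l/ and /z/) is unaffected → [u].
/z/ (between /u/ and /o/): no rule targets it → [z].
/o/ (between /z/ and /p/) is unaffected → [o].
/p/ — between /o/ and /n/; rule 1 does not apply here → [p].
/n/ (between /p/ and /e/) is unaffected → [n].
/e/ (between /n/ and /r/): no rule targets it → [e].
Rule 4 applies to /r/ (between /e/ and /i/: between two vowels) → [ɾ].
/i/ — not in any rule's target class → [i].
/d/ — between /i/ and /v/; rule 3 does not apply here → [d].
/v/ (between /d/ and /o/): no rule targets it → [v].
/o/ stays [o].
/l/ (word-final) occurs word-finally or immediately before a consonant → [ɫ] by rule 2.

[luˈzopneɾidvoɫ]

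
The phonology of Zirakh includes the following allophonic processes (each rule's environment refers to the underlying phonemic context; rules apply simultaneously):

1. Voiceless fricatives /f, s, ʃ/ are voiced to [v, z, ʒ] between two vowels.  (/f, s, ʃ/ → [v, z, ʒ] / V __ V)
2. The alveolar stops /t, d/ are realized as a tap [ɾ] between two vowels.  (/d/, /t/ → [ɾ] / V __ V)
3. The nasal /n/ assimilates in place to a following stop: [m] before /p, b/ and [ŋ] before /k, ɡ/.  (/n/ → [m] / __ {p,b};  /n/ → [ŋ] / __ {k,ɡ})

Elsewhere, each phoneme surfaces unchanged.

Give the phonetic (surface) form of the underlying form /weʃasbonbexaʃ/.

/w/ stays [w].
/e/ — not in any rule's target class → [e].
/ʃ/ meets the environment for rule 1 (between two vowels) → [ʒ].
/a/ stays [a].
/s/ (between /a/ and /b/) is in the target of rule 1 but the environment (between two vowels) is not met → [s].
/b/ (between /s/ and /o/): no rule targets it → [b].
/o/ stays [o].
/n/ (between /o/ and /b/): before a labial or velar stop, so rule 3 applies → [m].
/b/ stays [b].
/e/ — not in any rule's target class → [e].
/x/ stays [x].
/a/ (between /x/ and /ʃ/) is unaffected → [a].
/ʃ/ (word-final) fails the environment for rule 1, so it stays [ʃ].

[weʒasbombexaʃ]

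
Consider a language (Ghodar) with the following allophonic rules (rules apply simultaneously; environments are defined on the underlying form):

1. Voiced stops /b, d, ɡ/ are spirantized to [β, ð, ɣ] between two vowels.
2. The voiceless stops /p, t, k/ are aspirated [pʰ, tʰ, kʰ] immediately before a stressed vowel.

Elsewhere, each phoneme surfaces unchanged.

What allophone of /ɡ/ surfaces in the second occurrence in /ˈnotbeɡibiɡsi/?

[ɡ]

/ɡ/ — between /i/ and /s/; rule 1 does not apply here → [ɡ].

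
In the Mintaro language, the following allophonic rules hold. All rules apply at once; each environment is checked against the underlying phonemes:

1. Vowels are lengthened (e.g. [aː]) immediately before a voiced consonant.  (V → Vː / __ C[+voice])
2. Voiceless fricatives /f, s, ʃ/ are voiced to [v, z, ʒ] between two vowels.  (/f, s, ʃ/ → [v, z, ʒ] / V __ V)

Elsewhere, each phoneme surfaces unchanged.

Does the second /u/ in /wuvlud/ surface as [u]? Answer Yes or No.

/u/ (between /l/ and /d/): before a voiced consonant, so rule 1 applies → [uː].
The actual realization is [uː], not [u].

No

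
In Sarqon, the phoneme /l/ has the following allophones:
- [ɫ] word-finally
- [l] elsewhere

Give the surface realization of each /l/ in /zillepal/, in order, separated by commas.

Occurrence 1 (position 3): no conditioning environment matches → elsewhere allophone [l].
Occurrence 2 (position 4): no conditioning environment matches → elsewhere allophone [l].
Occurrence 3 (position 8): word-finally → [ɫ].

[l], [l], [ɫ]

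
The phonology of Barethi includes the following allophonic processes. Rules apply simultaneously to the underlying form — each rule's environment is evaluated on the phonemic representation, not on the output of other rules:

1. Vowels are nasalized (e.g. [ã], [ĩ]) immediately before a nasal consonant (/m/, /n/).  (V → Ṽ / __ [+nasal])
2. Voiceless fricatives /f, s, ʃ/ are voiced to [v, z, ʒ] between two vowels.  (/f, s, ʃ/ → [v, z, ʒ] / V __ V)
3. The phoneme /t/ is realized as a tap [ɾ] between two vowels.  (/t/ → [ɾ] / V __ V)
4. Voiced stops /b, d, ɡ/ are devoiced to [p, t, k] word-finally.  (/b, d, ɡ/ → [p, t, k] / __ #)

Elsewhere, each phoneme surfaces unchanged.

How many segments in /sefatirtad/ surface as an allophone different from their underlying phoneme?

3

Segments that undergo a rule: /f/ → [v] (rule 2); /t/ → [ɾ] (rule 3); /d/ → [t] (rule 4).
All other segments surface unchanged.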